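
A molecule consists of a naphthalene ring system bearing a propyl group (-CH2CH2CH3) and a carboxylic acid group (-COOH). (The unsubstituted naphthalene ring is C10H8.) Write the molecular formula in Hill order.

C14H14O2

Atom tally by fragment:
  naphthalene ring system core → C:10 H:8
  (− 2 ring H displaced by substituents)
  + CH2CH2CH3 → C:3 H:7
  + COOH → C:1 H:1 O:2
Element totals:
  C: 14
  H: 14
  O: 2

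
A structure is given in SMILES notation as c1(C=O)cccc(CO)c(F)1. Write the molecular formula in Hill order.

Atom tally by fragment:
  benzene ring core → C:6 H:6
  (− 3 ring H displaced by substituents)
  + CHO → C:1 H:1 O:1
  + CH2OH → C:1 H:3 O:1
  + F → F:1
Element totals:
  C: 8
  H: 7
  F: 1
  O: 2

C8H7FO2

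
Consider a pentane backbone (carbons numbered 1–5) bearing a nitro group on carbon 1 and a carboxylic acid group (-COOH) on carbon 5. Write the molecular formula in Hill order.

Atom tally by fragment:
  O2NCH2 → C:1 H:2 N:1 O:2
  CH2 → C:1 H:2
  CH2 → C:1 H:2
  CH2 → C:1 H:2
  CH2COOH → C:2 H:3 O:2
Element totals:
  C: 6
  H: 11
  N: 1
  O: 4

C6H11NO4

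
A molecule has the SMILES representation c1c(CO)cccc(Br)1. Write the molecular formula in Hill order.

Atom tally by fragment:
  benzene ring core → C:6 H:6
  (− 2 ring H displaced by substituents)
  + CH2OH → C:1 H:3 O:1
  + Br → Br:1
Element totals:
  C: 7
  H: 7
  Br: 1
  O: 1

C7H7BrO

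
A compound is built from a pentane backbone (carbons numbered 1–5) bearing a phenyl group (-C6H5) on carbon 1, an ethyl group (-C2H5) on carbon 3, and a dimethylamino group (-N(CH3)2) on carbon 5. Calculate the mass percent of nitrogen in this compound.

Atom tally by fragment:
  C6H5CH2 → C:7 H:7
  CH2 → C:1 H:2
  CH(C2H5) → C:3 H:6
  CH2 → C:1 H:2
  CH2N(CH3)2 → C:3 H:8 N:1
Element totals:
  C: 15
  H: 25
  N: 1
Molecular formula: C15H25N.
Molar mass = 219.372 g/mol.
Mass from N: 1 × 14.007 = 14.007 g/mol.
%N = 14.007 / 219.372 × 100 = 6.39%.

6.39%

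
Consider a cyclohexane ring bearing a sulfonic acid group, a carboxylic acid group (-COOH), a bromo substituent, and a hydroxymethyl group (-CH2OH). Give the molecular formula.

C8H13BrO6S

Atom tally by fragment:
  cyclohexane ring core → C:6 H:12
  (− 4 ring H displaced by substituents)
  + SO3H → S:1 O:3 H:1
  + COOH → C:1 H:1 O:2
  + Br → Br:1
  + CH2OH → C:1 H:3 O:1
Element totals:
  C: 8
  H: 13
  Br: 1
  O: 6
  S: 1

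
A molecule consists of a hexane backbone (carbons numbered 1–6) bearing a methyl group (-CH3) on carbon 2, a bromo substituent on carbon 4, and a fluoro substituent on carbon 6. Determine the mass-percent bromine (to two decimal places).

Atom tally by fragment:
  CH3 → C:1 H:3
  CH(CH3) → C:2 H:4
  CH2 → C:1 H:2
  CH(Br) → C:1 H:1 Br:1
  CH2 → C:1 H:2
  CH2F → C:1 H:2 F:1
Element totals:
  C: 7
  H: 14
  Br: 1
  F: 1
Molecular formula: C7H14BrF.
Molar mass = 197.091 g/mol.
Mass from Br: 1 × 79.904 = 79.904 g/mol.
%Br = 79.904 / 197.091 × 100 = 40.54%.

40.54%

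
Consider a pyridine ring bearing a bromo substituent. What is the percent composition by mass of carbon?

38.01%

Atom tally by fragment:
  pyridine ring core → C:5 H:5 N:1
  (− 1 ring H displaced by substituents)
  + Br → Br:1
Element totals:
  C: 5
  H: 4
  Br: 1
  N: 1
Molecular formula: C5H4BrN.
Molar mass = 157.998 g/mol.
Mass from C: 5 × 12.011 = 60.055 g/mol.
%C = 60.055 / 157.998 × 100 = 38.01%.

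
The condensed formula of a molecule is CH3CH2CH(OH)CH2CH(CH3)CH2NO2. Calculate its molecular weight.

161.20 g/mol

Element totals:
  C: 7
  H: 15
  N: 1
  O: 3
Molecular formula: C7H15NO3.
  M = 7(12.011) + 15(1.008) + 14.007 + 3(15.999)
    = 84.077 + 15.120 + 14.007 + 47.997 = 161.201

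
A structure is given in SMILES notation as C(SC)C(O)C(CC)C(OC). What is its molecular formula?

C8H18O2S

Atom tally by fragment:
  CH3SCH2 → C:2 H:5 S:1
  CH(OH) → C:1 H:2 O:1
  CH(C2H5) → C:3 H:6
  CH2OCH3 → C:2 H:5 O:1
Element totals:
  C: 8
  H: 18
  O: 2
  S: 1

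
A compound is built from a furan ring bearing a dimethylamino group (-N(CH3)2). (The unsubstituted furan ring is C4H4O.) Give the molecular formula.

C6H9NO

Atom tally by fragment:
  furan ring core → C:4 H:4 O:1
  (− 1 ring H displaced by substituents)
  + N(CH3)2 → N:1 C:2 H:6
Element totals:
  C: 6
  H: 9
  N: 1
  O: 1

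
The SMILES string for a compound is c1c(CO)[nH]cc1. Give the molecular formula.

Atom tally by fragment:
  pyrrole ring core → C:4 H:5 N:1
  (− 1 ring H displaced by substituents)
  + CH2OH → C:1 H:3 O:1
Element totals:
  C: 5
  H: 7
  N: 1
  O: 1

C5H7NO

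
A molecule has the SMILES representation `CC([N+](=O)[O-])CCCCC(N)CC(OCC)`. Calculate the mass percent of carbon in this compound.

56.87%

Atom tally by fragment:
  CH3 → C:1 H:3
  CH(NO2) → C:1 H:1 N:1 O:2
  CH2 → C:1 H:2
  CH2 → C:1 H:2
  CH2 → C:1 H:2
  CH2 → C:1 H:2
  CH(NH2) → C:1 H:3 N:1
  CH2 → C:1 H:2
  CH2OC2H5 → C:3 H:7 O:1
Element totals:
  C: 11
  H: 24
  N: 2
  O: 3
Molecular formula: C11H24N2O3.
Molar mass = 232.324 g/mol.
Mass from C: 11 × 12.011 = 132.121 g/mol.
%C = 132.121 / 232.324 × 100 = 56.87%.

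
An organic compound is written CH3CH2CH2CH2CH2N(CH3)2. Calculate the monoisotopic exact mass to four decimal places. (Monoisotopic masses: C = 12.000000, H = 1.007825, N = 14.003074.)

Atom tally by fragment:
  CH3 → C:1 H:3
  CH2 → C:1 H:2
  CH2 → C:1 H:2
  CH2 → C:1 H:2
  CH2N(CH3)2 → C:3 H:8 N:1
Element totals:
  C: 7
  H: 17
  N: 1
Molecular formula: C7H17N.
  M = 7(12.0) + 17(1.007825) + 14.003074
    = 84.000000 + 17.133025 + 14.003074 = 115.136099

115.1361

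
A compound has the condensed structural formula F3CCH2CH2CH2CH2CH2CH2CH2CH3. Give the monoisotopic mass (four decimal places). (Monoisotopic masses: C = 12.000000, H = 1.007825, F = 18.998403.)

182.1282

Element totals:
  C: 9
  H: 17
  F: 3
Molecular formula: C9H17F3.
  M = 9(12.0) + 17(1.007825) + 3(18.998403)
    = 108.000000 + 17.133025 + 56.995209 = 182.128234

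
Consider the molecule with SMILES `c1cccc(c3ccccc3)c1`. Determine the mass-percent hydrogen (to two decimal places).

Atom tally by fragment:
  benzene ring core → C:6 H:6
  (− 1 ring H displaced by substituents)
  + C6H5 → C:6 H:5
Element totals:
  C: 12
  H: 10
Molecular formula: C12H10.
Molar mass = 154.212 g/mol.
Mass from H: 10 × 1.008 = 10.080 g/mol.
%H = 10.080 / 154.212 × 100 = 6.54%.

6.54%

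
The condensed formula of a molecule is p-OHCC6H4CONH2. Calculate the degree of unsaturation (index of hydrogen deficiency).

6

Element totals:
  C: 8
  H: 7
  N: 1
  O: 2
Molecular formula: C8H7NO2.
DoU = (2C + 2 + N − H − X) / 2 = (2·8 + 2 + 1 − 7 − 0) / 2 = 6.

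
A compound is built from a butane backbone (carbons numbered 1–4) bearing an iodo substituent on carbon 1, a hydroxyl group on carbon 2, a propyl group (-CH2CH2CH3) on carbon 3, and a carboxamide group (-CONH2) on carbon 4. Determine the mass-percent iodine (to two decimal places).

Atom tally by fragment:
  ICH2 → C:1 H:2 I:1
  CH(OH) → C:1 H:2 O:1
  CH(CH2CH2CH3) → C:4 H:8
  CH2CONH2 → C:2 H:4 O:1 N:1
Element totals:
  C: 8
  H: 16
  I: 1
  N: 1
  O: 2
Molecular formula: C8H16INO2.
Molar mass = 285.125 g/mol.
Mass from I: 1 × 126.904 = 126.904 g/mol.
%I = 126.904 / 285.125 × 100 = 44.51%.

44.51%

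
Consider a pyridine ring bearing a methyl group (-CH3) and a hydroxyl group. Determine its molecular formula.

C6H7NO

Atom tally by fragment:
  pyridine ring core → C:5 H:5 N:1
  (− 2 ring H displaced by substituents)
  + CH3 → C:1 H:3
  + OH → O:1 H:1
Element totals:
  C: 6
  H: 7
  N: 1
  O: 1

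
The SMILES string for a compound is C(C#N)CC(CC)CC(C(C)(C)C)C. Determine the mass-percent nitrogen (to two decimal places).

Atom tally by fragment:
  NCCH2 → C:2 H:2 N:1
  CH2 → C:1 H:2
  CH(C2H5) → C:3 H:6
  CH2 → C:1 H:2
  CH(C(CH3)3) → C:5 H:10
  CH3 → C:1 H:3
Element totals:
  C: 13
  H: 25
  N: 1
Molecular formula: C13H25N.
Molar mass = 195.350 g/mol.
Mass from N: 1 × 14.007 = 14.007 g/mol.
%N = 14.007 / 195.350 × 100 = 7.17%.

7.17%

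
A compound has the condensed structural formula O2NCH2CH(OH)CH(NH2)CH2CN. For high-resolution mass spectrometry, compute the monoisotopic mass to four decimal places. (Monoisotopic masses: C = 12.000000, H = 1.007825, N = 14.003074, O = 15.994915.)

159.0644

Element totals:
  C: 5
  H: 9
  N: 3
  O: 3
Molecular formula: C5H9N3O3.
  M = 5(12.0) + 9(1.007825) + 3(14.003074) + 3(15.994915)
    = 60.000000 + 9.070425 + 42.009222 + 47.984745 = 159.064392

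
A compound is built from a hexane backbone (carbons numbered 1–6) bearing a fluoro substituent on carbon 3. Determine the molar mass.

104.17 g/mol

Atom tally by fragment:
  CH3 → C:1 H:3
  CH2 → C:1 H:2
  CH(F) → C:1 H:1 F:1
  CH2 → C:1 H:2
  CH2 → C:1 H:2
  CH3 → C:1 H:3
Element totals:
  C: 6
  H: 13
  F: 1
Molecular formula: C6H13F.
  M = 6(12.011) + 13(1.008) + 18.998
    = 72.066 + 13.104 + 18.998 = 104.168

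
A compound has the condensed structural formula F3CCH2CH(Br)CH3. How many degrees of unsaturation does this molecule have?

Element totals:
  C: 4
  H: 6
  Br: 1
  F: 3
Molecular formula: C4H6BrF3.
DoU = (2C + 2 + N − H − X) / 2 = (2·4 + 2 + 0 − 6 − 4) / 2 = 0.

0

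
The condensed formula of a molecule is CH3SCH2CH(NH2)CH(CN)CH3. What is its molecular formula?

C6H12N2S

Atom tally by fragment:
  CH3SCH2 → C:2 H:5 S:1
  CH(NH2) → C:1 H:3 N:1
  CH(CN) → C:2 H:1 N:1
  CH3 → C:1 H:3
Element totals:
  C: 6
  H: 12
  N: 2
  S: 1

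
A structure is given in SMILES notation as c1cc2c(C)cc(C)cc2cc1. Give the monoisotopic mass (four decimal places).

Atom tally by fragment:
  naphthalene ring system core → C:10 H:8
  (− 2 ring H displaced by substituents)
  + CH3 → C:1 H:3
  + CH3 → C:1 H:3
Element totals:
  C: 12
  H: 12
Molecular formula: C12H12.
  M = 12(12.0) + 12(1.007825)
    = 144.000000 + 12.093900 = 156.093900

156.0939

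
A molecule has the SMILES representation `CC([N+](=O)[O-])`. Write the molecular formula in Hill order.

Atom tally by fragment:
  CH3 → C:1 H:3
  CH2NO2 → C:1 H:2 N:1 O:2
Element totals:
  C: 2
  H: 5
  N: 1
  O: 2

C2H5NO2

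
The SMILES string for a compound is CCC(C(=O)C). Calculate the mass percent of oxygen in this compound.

Atom tally by fragment:
  CH3 → C:1 H:3
  CH2 → C:1 H:2
  CH2COCH3 → C:3 H:5 O:1
Element totals:
  C: 5
  H: 10
  O: 1
Molecular formula: C5H10O.
Molar mass = 86.134 g/mol.
Mass from O: 1 × 15.999 = 15.999 g/mol.
%O = 15.999 / 86.134 × 100 = 18.57%.

18.57%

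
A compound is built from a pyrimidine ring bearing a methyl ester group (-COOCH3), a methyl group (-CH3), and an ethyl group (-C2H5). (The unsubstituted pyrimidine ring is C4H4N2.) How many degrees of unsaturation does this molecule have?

Atom tally by fragment:
  pyrimidine ring core → C:4 H:4 N:2
  (− 3 ring H displaced by substituents)
  + COOCH3 → C:2 H:3 O:2
  + CH3 → C:1 H:3
  + C2H5 → C:2 H:5
Element totals:
  C: 9
  H: 12
  N: 2
  O: 2
Molecular formula: C9H12N2O2.
DoU = (2C + 2 + N − H − X) / 2 = (2·9 + 2 + 2 − 12 − 0) / 2 = 5.

5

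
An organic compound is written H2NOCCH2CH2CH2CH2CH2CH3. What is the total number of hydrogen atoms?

15

Atom tally by fragment:
  H2NOCCH2 → C:2 H:4 O:1 N:1
  CH2 → C:1 H:2
  CH2 → C:1 H:2
  CH2 → C:1 H:2
  CH2 → C:1 H:2
  CH3 → C:1 H:3
Element totals:
  C: 7
  H: 15
  N: 1
  O: 1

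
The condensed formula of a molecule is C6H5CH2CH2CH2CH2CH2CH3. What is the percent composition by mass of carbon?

Element totals:
  C: 12
  H: 18
Molecular formula: C12H18.
Molar mass = 162.276 g/mol.
Mass from C: 12 × 12.011 = 144.132 g/mol.
%C = 144.132 / 162.276 × 100 = 88.82%.

88.82%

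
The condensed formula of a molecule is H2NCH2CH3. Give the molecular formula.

Atom tally by fragment:
  H2NCH2 → C:1 H:4 N:1
  CH3 → C:1 H:3
Element totals:
  C: 2
  H: 7
  N: 1

C2H7N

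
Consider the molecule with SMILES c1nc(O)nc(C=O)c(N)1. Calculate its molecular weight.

139.11 g/mol

Atom tally by fragment:
  pyrimidine ring core → C:4 H:4 N:2
  (− 3 ring H displaced by substituents)
  + OH → O:1 H:1
  + CHO → C:1 H:1 O:1
  + NH2 → N:1 H:2
Element totals:
  C: 5
  H: 5
  N: 3
  O: 2
Molecular formula: C5H5N3O2.
  M = 5(12.011) + 5(1.008) + 3(14.007) + 2(15.999)
    = 60.055 + 5.040 + 42.021 + 31.998 = 139.114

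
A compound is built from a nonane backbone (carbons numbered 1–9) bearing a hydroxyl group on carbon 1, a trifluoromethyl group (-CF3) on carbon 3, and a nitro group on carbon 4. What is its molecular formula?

Atom tally by fragment:
  HOCH2 → C:1 H:3 O:1
  CH2 → C:1 H:2
  CH(CF3) → C:2 H:1 F:3
  CH(NO2) → C:1 H:1 N:1 O:2
  CH2 → C:1 H:2
  CH2 → C:1 H:2
  CH2 → C:1 H:2
  CH2 → C:1 H:2
  CH3 → C:1 H:3
Element totals:
  C: 10
  H: 18
  F: 3
  N: 1
  O: 3

C10H18F3NO3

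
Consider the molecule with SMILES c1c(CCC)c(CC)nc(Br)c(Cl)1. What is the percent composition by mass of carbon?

Atom tally by fragment:
  pyridine ring core → C:5 H:5 N:1
  (− 4 ring H displaced by substituents)
  + CH2CH2CH3 → C:3 H:7
  + C2H5 → C:2 H:5
  + Br → Br:1
  + Cl → Cl:1
Element totals:
  C: 10
  H: 13
  Br: 1
  Cl: 1
  N: 1
Molecular formula: C10H13BrClN.
Molar mass = 262.575 g/mol.
Mass from C: 10 × 12.011 = 120.110 g/mol.
%C = 120.110 / 262.575 × 100 = 45.74%.

45.74%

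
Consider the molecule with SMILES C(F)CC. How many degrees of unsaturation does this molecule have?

Atom tally by fragment:
  FCH2 → C:1 H:2 F:1
  CH2 → C:1 H:2
  CH3 → C:1 H:3
Element totals:
  C: 3
  H: 7
  F: 1
Molecular formula: C3H7F.
DoU = (2C + 2 + N − H − X) / 2 = (2·3 + 2 + 0 − 7 − 1) / 2 = 0.

0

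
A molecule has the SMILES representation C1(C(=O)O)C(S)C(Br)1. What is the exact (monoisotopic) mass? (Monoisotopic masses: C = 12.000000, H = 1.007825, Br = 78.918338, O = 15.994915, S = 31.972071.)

195.9194

Atom tally by fragment:
  cyclopropane ring core → C:3 H:6
  (− 3 ring H displaced by substituents)
  + COOH → C:1 H:1 O:2
  + SH → S:1 H:1
  + Br → Br:1
Element totals:
  C: 4
  H: 5
  Br: 1
  O: 2
  S: 1
Molecular formula: C4H5BrO2S.
  M = 4(12.0) + 5(1.007825) + 78.918338 + 2(15.994915) + 31.972071
    = 48.000000 + 5.039125 + 78.918338 + 31.989830 + 31.972071 = 195.919364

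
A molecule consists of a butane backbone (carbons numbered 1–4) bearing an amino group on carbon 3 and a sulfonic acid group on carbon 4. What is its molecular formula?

C4H11NO3S

Atom tally by fragment:
  CH3 → C:1 H:3
  CH2 → C:1 H:2
  CH(NH2) → C:1 H:3 N:1
  CH2SO3H → C:1 H:3 S:1 O:3
Element totals:
  C: 4
  H: 11
  N: 1
  O: 3
  S: 1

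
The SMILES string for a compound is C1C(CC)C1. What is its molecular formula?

C5H10

Atom tally by fragment:
  cyclopropane ring core → C:3 H:6
  (− 1 ring H displaced by substituents)
  + C2H5 → C:2 H:5
Element totals:
  C: 5
  H: 10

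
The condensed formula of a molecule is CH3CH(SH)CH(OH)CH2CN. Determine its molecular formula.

Atom tally by fragment:
  CH3 → C:1 H:3
  CH(SH) → C:1 H:2 S:1
  CH(OH) → C:1 H:2 O:1
  CH2CN → C:2 H:2 N:1
Element totals:
  C: 5
  H: 9
  N: 1
  O: 1
  S: 1

C5H9NOS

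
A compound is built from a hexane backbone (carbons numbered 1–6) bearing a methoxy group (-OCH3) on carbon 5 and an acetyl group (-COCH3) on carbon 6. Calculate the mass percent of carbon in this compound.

Atom tally by fragment:
  CH3 → C:1 H:3
  CH2 → C:1 H:2
  CH2 → C:1 H:2
  CH2 → C:1 H:2
  CH(OCH3) → C:2 H:4 O:1
  CH2COCH3 → C:3 H:5 O:1
Element totals:
  C: 9
  H: 18
  O: 2
Molecular formula: C9H18O2.
Molar mass = 158.241 g/mol.
Mass from C: 9 × 12.011 = 108.099 g/mol.
%C = 108.099 / 158.241 × 100 = 68.31%.

68.31%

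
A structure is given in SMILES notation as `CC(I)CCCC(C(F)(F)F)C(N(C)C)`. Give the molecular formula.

C10H19F3IN

Atom tally by fragment:
  CH3 → C:1 H:3
  CH(I) → C:1 H:1 I:1
  CH2 → C:1 H:2
  CH2 → C:1 H:2
  CH2 → C:1 H:2
  CH(CF3) → C:2 H:1 F:3
  CH2N(CH3)2 → C:3 H:8 N:1
Element totals:
  C: 10
  H: 19
  F: 3
  I: 1
  N: 1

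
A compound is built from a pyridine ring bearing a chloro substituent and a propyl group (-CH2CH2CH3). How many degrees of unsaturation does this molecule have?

4

Atom tally by fragment:
  pyridine ring core → C:5 H:5 N:1
  (− 2 ring H displaced by substituents)
  + Cl → Cl:1
  + CH2CH2CH3 → C:3 H:7
Element totals:
  C: 8
  H: 10
  Cl: 1
  N: 1
Molecular formula: C8H10ClN.
DoU = (2C + 2 + N − H − X) / 2 = (2·8 + 2 + 1 − 10 − 1) / 2 = 4.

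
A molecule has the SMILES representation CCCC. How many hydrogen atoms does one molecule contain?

Atom tally by fragment:
  CH3 → C:1 H:3
  CH2 → C:1 H:2
  CH2 → C:1 H:2
  CH3 → C:1 H:3
Element totals:
  C: 4
  H: 10

10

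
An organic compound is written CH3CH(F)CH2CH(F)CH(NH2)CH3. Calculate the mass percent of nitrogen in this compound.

10.21%

Atom tally by fragment:
  CH3 → C:1 H:3
  CH(F) → C:1 H:1 F:1
  CH2 → C:1 H:2
  CH(F) → C:1 H:1 F:1
  CH(NH2) → C:1 H:3 N:1
  CH3 → C:1 H:3
Element totals:
  C: 6
  H: 13
  F: 2
  N: 1
Molecular formula: C6H13F2N.
Molar mass = 137.173 g/mol.
Mass from N: 1 × 14.007 = 14.007 g/mol.
%N = 14.007 / 137.173 × 100 = 10.21%.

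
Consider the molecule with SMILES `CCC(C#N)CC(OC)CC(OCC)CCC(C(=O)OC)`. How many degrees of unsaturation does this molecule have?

Atom tally by fragment:
  CH3 → C:1 H:3
  CH2 → C:1 H:2
  CH(CN) → C:2 H:1 N:1
  CH2 → C:1 H:2
  CH(OCH3) → C:2 H:4 O:1
  CH2 → C:1 H:2
  CH(OC2H5) → C:3 H:6 O:1
  CH2 → C:1 H:2
  CH2 → C:1 H:2
  CH2COOCH3 → C:3 H:5 O:2
Element totals:
  C: 16
  H: 29
  N: 1
  O: 4
Molecular formula: C16H29NO4.
DoU = (2C + 2 + N − H − X) / 2 = (2·16 + 2 + 1 − 29 − 0) / 2 = 3.

3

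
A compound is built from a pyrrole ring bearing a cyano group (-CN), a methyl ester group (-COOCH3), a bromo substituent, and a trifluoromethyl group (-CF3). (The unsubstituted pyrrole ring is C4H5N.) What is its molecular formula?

Atom tally by fragment:
  pyrrole ring core → C:4 H:5 N:1
  (− 4 ring H displaced by substituents)
  + CN → C:1 N:1
  + COOCH3 → C:2 H:3 O:2
  + Br → Br:1
  + CF3 → C:1 F:3
Element totals:
  C: 8
  H: 4
  Br: 1
  F: 3
  N: 2
  O: 2

C8H4BrF3N2O2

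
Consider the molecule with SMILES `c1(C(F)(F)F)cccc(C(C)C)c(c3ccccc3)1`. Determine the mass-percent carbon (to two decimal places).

72.71%

Atom tally by fragment:
  benzene ring core → C:6 H:6
  (− 3 ring H displaced by substituents)
  + CF3 → C:1 F:3
  + CH(CH3)2 → C:3 H:7
  + C6H5 → C:6 H:5
Element totals:
  C: 16
  H: 15
  F: 3
Molecular formula: C16H15F3.
Molar mass = 264.290 g/mol.
Mass from C: 16 × 12.011 = 192.176 g/mol.
%C = 192.176 / 264.290 × 100 = 72.71%.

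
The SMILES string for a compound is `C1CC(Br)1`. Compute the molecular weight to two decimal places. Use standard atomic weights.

120.98 g/mol

Atom tally by fragment:
  cyclopropane ring core → C:3 H:6
  (− 1 ring H displaced by substituents)
  + Br → Br:1
Element totals:
  C: 3
  H: 5
  Br: 1
Molecular formula: C3H5Br.
  M = 3(12.011) + 5(1.008) + 79.904
    = 36.033 + 5.040 + 79.904 = 120.977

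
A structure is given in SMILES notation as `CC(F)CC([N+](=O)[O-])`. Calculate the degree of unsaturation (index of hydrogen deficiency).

1

Atom tally by fragment:
  CH3 → C:1 H:3
  CH(F) → C:1 H:1 F:1
  CH2 → C:1 H:2
  CH2NO2 → C:1 H:2 N:1 O:2
Element totals:
  C: 4
  H: 8
  F: 1
  N: 1
  O: 2
Molecular formula: C4H8FNO2.
DoU = (2C + 2 + N − H − X) / 2 = (2·4 + 2 + 1 − 8 − 1) / 2 = 1.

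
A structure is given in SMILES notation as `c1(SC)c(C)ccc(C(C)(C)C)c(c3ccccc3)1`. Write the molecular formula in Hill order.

Atom tally by fragment:
  benzene ring core → C:6 H:6
  (− 4 ring H displaced by substituents)
  + SCH3 → C:1 H:3 S:1
  + CH3 → C:1 H:3
  + C(CH3)3 → C:4 H:9
  + C6H5 → C:6 H:5
Element totals:
  C: 18
  H: 22
  S: 1

C18H22S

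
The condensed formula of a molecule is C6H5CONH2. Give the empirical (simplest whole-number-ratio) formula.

C7H7NO

Atom tally by fragment:
  benzene ring core → C:6 H:6
  (− 1 ring H displaced by substituents)
  + CONH2 → C:1 H:2 O:1 N:1
Element totals:
  C: 7
  H: 7
  N: 1
  O: 1
Molecular formula: C7H7NO.
gcd of subscripts (7, 7, 1, 1) = 1, so the empirical formula equals the molecular formula.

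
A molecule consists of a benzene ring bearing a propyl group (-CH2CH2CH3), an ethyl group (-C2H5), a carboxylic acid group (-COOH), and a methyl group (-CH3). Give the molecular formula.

Atom tally by fragment:
  benzene ring core → C:6 H:6
  (− 4 ring H displaced by substituents)
  + CH2CH2CH3 → C:3 H:7
  + C2H5 → C:2 H:5
  + COOH → C:1 H:1 O:2
  + CH3 → C:1 H:3
Element totals:
  C: 13
  H: 18
  O: 2

C13H18O2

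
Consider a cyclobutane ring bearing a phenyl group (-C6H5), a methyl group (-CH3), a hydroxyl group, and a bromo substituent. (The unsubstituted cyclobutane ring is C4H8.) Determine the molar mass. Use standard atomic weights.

Atom tally by fragment:
  cyclobutane ring core → C:4 H:8
  (− 4 ring H displaced by substituents)
  + C6H5 → C:6 H:5
  + CH3 → C:1 H:3
  + OH → O:1 H:1
  + Br → Br:1
Element totals:
  C: 11
  H: 13
  Br: 1
  O: 1
Molecular formula: C11H13BrO.
  M = 11(12.011) + 13(1.008) + 79.904 + 15.999
    = 132.121 + 13.104 + 79.904 + 15.999 = 241.128

241.13 g/mol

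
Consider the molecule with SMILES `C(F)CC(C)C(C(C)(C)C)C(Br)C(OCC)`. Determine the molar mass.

Atom tally by fragment:
  FCH2 → C:1 H:2 F:1
  CH2 → C:1 H:2
  CH(CH3) → C:2 H:4
  CH(C(CH3)3) → C:5 H:10
  CH(Br) → C:1 H:1 Br:1
  CH2OC2H5 → C:3 H:7 O:1
Element totals:
  C: 13
  H: 26
  Br: 1
  F: 1
  O: 1
Molecular formula: C13H26BrFO.
  M = 13(12.011) + 26(1.008) + 79.904 + 18.998 + 15.999
    = 156.143 + 26.208 + 79.904 + 18.998 + 15.999 = 297.252

297.25 g/mol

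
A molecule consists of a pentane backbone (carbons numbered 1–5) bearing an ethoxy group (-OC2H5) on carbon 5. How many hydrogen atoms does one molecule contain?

16

Atom tally by fragment:
  CH3 → C:1 H:3
  CH2 → C:1 H:2
  CH2 → C:1 H:2
  CH2 → C:1 H:2
  CH2OC2H5 → C:3 H:7 O:1
Element totals:
  C: 7
  H: 16
  O: 1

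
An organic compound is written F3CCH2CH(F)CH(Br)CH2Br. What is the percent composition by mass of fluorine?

Element totals:
  C: 5
  H: 6
  Br: 2
  F: 4
Molecular formula: C5H6Br2F4.
Molar mass = 301.903 g/mol.
Mass from F: 4 × 18.998 = 75.992 g/mol.
%F = 75.992 / 301.903 × 100 = 25.17%.

25.17%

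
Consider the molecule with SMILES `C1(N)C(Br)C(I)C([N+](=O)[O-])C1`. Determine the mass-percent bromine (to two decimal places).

Atom tally by fragment:
  cyclopentane ring core → C:5 H:10
  (− 4 ring H displaced by substituents)
  + NH2 → N:1 H:2
  + Br → Br:1
  + I → I:1
  + NO2 → N:1 O:2
Element totals:
  C: 5
  H: 8
  Br: 1
  I: 1
  N: 2
  O: 2
Molecular formula: C5H8BrIN2O2.
Molar mass = 334.939 g/mol.
Mass from Br: 1 × 79.904 = 79.904 g/mol.
%Br = 79.904 / 334.939 × 100 = 23.86%.

23.86%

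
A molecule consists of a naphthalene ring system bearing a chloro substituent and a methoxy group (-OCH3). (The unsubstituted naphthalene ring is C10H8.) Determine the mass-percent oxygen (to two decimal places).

8.31%

Atom tally by fragment:
  naphthalene ring system core → C:10 H:8
  (− 2 ring H displaced by substituents)
  + Cl → Cl:1
  + OCH3 → C:1 H:3 O:1
Element totals:
  C: 11
  H: 9
  Cl: 1
  O: 1
Molecular formula: C11H9ClO.
Molar mass = 192.642 g/mol.
Mass from O: 1 × 15.999 = 15.999 g/mol.
%O = 15.999 / 192.642 × 100 = 8.31%.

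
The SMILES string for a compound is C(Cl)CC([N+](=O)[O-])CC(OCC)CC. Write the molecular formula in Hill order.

C9H18ClNO3

Atom tally by fragment:
  ClCH2 → C:1 H:2 Cl:1
  CH2 → C:1 H:2
  CH(NO2) → C:1 H:1 N:1 O:2
  CH2 → C:1 H:2
  CH(OC2H5) → C:3 H:6 O:1
  CH2 → C:1 H:2
  CH3 → C:1 H:3
Element totals:
  C: 9
  H: 18
  Cl: 1
  N: 1
  O: 3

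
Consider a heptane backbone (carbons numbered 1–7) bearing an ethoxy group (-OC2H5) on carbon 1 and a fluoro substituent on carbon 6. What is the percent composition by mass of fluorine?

Atom tally by fragment:
  C2H5OCH2 → C:3 H:7 O:1
  CH2 → C:1 H:2
  CH2 → C:1 H:2
  CH2 → C:1 H:2
  CH2 → C:1 H:2
  CH(F) → C:1 H:1 F:1
  CH3 → C:1 H:3
Element totals:
  C: 9
  H: 19
  F: 1
  O: 1
Molecular formula: C9H19FO.
Molar mass = 162.248 g/mol.
Mass from F: 1 × 18.998 = 18.998 g/mol.
%F = 18.998 / 162.248 × 100 = 11.71%.

11.71%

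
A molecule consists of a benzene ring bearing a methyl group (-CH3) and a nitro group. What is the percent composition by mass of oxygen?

23.33%

Atom tally by fragment:
  benzene ring core → C:6 H:6
  (− 2 ring H displaced by substituents)
  + CH3 → C:1 H:3
  + NO2 → N:1 O:2
Element totals:
  C: 7
  H: 7
  N: 1
  O: 2
Molecular formula: C7H7NO2.
Molar mass = 137.138 g/mol.
Mass from O: 2 × 15.999 = 31.998 g/mol.
%O = 31.998 / 137.138 × 100 = 23.33%.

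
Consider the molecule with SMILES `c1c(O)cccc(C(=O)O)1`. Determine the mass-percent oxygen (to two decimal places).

34.75%

Atom tally by fragment:
  benzene ring core → C:6 H:6
  (− 2 ring H displaced by substituents)
  + OH → O:1 H:1
  + COOH → C:1 H:1 O:2
Element totals:
  C: 7
  H: 6
  O: 3
Molecular formula: C7H6O3.
Molar mass = 138.122 g/mol.
Mass from O: 3 × 15.999 = 47.997 g/mol.
%O = 47.997 / 138.122 × 100 = 34.75%.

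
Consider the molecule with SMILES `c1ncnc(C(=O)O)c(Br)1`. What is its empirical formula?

Atom tally by fragment:
  pyrimidine ring core → C:4 H:4 N:2
  (− 2 ring H displaced by substituents)
  + COOH → C:1 H:1 O:2
  + Br → Br:1
Element totals:
  C: 5
  H: 3
  Br: 1
  N: 2
  O: 2
Molecular formula: C5H3BrN2O2.
gcd of subscripts (1, 5, 3, 2, 2) = 1, so the empirical formula equals the molecular formula.

C5H3BrN2O2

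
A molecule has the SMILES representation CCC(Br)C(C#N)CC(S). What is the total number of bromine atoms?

Atom tally by fragment:
  CH3 → C:1 H:3
  CH2 → C:1 H:2
  CH(Br) → C:1 H:1 Br:1
  CH(CN) → C:2 H:1 N:1
  CH2 → C:1 H:2
  CH2SH → C:1 H:3 S:1
Element totals:
  C: 7
  H: 12
  Br: 1
  N: 1
  S: 1

1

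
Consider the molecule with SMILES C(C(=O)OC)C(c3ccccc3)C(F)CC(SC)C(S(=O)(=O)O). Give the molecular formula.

Atom tally by fragment:
  CH3OOCCH2 → C:3 H:5 O:2
  CH(C6H5) → C:7 H:6
  CH(F) → C:1 H:1 F:1
  CH2 → C:1 H:2
  CH(SCH3) → C:2 H:4 S:1
  CH2SO3H → C:1 H:3 S:1 O:3
Element totals:
  C: 15
  H: 21
  F: 1
  O: 5
  S: 2

C15H21FO5S2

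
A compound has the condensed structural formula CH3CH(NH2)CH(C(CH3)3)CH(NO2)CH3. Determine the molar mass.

188.27 g/mol

Element totals:
  C: 9
  H: 20
  N: 2
  O: 2
Molecular formula: C9H20N2O2.
  M = 9(12.011) + 20(1.008) + 2(14.007) + 2(15.999)
    = 108.099 + 20.160 + 28.014 + 31.998 = 188.271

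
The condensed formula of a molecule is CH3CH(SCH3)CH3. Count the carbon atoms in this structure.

Element totals:
  C: 4
  H: 10
  S: 1

4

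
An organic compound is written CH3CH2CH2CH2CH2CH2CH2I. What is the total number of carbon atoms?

7

Element totals:
  C: 7
  H: 15
  I: 1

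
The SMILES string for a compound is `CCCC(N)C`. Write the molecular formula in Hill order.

Atom tally by fragment:
  CH3 → C:1 H:3
  CH2 → C:1 H:2
  CH2 → C:1 H:2
  CH(NH2) → C:1 H:3 N:1
  CH3 → C:1 H:3
Element totals:
  C: 5
  H: 13
  N: 1

C5H13N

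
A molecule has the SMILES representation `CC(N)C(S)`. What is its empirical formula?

Atom tally by fragment:
  CH3 → C:1 H:3
  CH(NH2) → C:1 H:3 N:1
  CH2SH → C:1 H:3 S:1
Element totals:
  C: 3
  H: 9
  N: 1
  S: 1
Molecular formula: C3H9NS.
gcd of subscripts (3, 9, 1, 1) = 1, so the empirical formula equals the molecular formula.

C3H9NS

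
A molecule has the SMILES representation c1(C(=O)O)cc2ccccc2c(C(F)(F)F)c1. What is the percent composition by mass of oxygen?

13.32%

Atom tally by fragment:
  naphthalene ring system core → C:10 H:8
  (− 2 ring H displaced by substituents)
  + COOH → C:1 H:1 O:2
  + CF3 → C:1 F:3
Element totals:
  C: 12
  H: 7
  F: 3
  O: 2
Molecular formula: C12H7F3O2.
Molar mass = 240.180 g/mol.
Mass from O: 2 × 15.999 = 31.998 g/mol.
%O = 31.998 / 240.180 × 100 = 13.32%.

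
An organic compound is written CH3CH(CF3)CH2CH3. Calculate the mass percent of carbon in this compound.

47.62%

Element totals:
  C: 5
  H: 9
  F: 3
Molecular formula: C5H9F3.
Molar mass = 126.121 g/mol.
Mass from C: 5 × 12.011 = 60.055 g/mol.
%C = 60.055 / 126.121 × 100 = 47.62%.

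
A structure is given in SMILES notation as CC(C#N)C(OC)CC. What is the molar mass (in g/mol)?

Atom tally by fragment:
  CH3 → C:1 H:3
  CH(CN) → C:2 H:1 N:1
  CH(OCH3) → C:2 H:4 O:1
  CH2 → C:1 H:2
  CH3 → C:1 H:3
Element totals:
  C: 7
  H: 13
  N: 1
  O: 1
Molecular formula: C7H13NO.
  M = 7(12.011) + 13(1.008) + 14.007 + 15.999
    = 84.077 + 13.104 + 14.007 + 15.999 = 127.187

127.19 g/mol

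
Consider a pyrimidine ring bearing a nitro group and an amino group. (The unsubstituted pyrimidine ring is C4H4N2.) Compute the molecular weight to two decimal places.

Atom tally by fragment:
  pyrimidine ring core → C:4 H:4 N:2
  (− 2 ring H displaced by substituents)
  + NO2 → N:1 O:2
  + NH2 → N:1 H:2
Element totals:
  C: 4
  H: 4
  N: 4
  O: 2
Molecular formula: C4H4N4O2.
  M = 4(12.011) + 4(1.008) + 4(14.007) + 2(15.999)
    = 48.044 + 4.032 + 56.028 + 31.998 = 140.102

140.10 g/mol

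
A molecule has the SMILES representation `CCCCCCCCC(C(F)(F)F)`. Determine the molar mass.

Atom tally by fragment:
  CH3 → C:1 H:3
  CH2 → C:1 H:2
  CH2 → C:1 H:2
  CH2 → C:1 H:2
  CH2 → C:1 H:2
  CH2 → C:1 H:2
  CH2 → C:1 H:2
  CH2 → C:1 H:2
  CH2CF3 → C:2 H:2 F:3
Element totals:
  C: 10
  H: 19
  F: 3
Molecular formula: C10H19F3.
  M = 10(12.011) + 19(1.008) + 3(18.998)
    = 120.110 + 19.152 + 56.994 = 196.256

196.26 g/mol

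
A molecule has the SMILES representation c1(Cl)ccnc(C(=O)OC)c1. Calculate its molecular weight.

171.58 g/mol

Atom tally by fragment:
  pyridine ring core → C:5 H:5 N:1
  (− 2 ring H displaced by substituents)
  + Cl → Cl:1
  + COOCH3 → C:2 H:3 O:2
Element totals:
  C: 7
  H: 6
  Cl: 1
  N: 1
  O: 2
Molecular formula: C7H6ClNO2.
  M = 7(12.011) + 6(1.008) + 35.45 + 14.007 + 2(15.999)
    = 84.077 + 6.048 + 35.450 + 14.007 + 31.998 = 171.580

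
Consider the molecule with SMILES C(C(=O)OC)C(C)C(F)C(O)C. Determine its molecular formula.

C8H15FO3

Atom tally by fragment:
  CH3OOCCH2 → C:3 H:5 O:2
  CH(CH3) → C:2 H:4
  CH(F) → C:1 H:1 F:1
  CH(OH) → C:1 H:2 O:1
  CH3 → C:1 H:3
Element totals:
  C: 8
  H: 15
  F: 1
  O: 3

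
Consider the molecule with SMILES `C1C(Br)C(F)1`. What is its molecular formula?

C3H4BrF

Atom tally by fragment:
  cyclopropane ring core → C:3 H:6
  (− 2 ring H displaced by substituents)
  + Br → Br:1
  + F → F:1
Element totals:
  C: 3
  H: 4
  Br: 1
  F: 1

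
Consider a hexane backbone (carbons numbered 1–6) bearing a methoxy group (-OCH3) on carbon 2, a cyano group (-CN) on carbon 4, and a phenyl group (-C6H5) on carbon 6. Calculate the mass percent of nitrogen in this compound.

Atom tally by fragment:
  CH3 → C:1 H:3
  CH(OCH3) → C:2 H:4 O:1
  CH2 → C:1 H:2
  CH(CN) → C:2 H:1 N:1
  CH2 → C:1 H:2
  CH2C6H5 → C:7 H:7
Element totals:
  C: 14
  H: 19
  N: 1
  O: 1
Molecular formula: C14H19NO.
Molar mass = 217.312 g/mol.
Mass from N: 1 × 14.007 = 14.007 g/mol.
%N = 14.007 / 217.312 × 100 = 6.45%.

6.45%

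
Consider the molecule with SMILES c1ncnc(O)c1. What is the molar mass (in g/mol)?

96.09 g/mol

Atom tally by fragment:
  pyrimidine ring core → C:4 H:4 N:2
  (− 1 ring H displaced by substituents)
  + OH → O:1 H:1
Element totals:
  C: 4
  H: 4
  N: 2
  O: 1
Molecular formula: C4H4N2O.
  M = 4(12.011) + 4(1.008) + 2(14.007) + 15.999
    = 48.044 + 4.032 + 28.014 + 15.999 = 96.089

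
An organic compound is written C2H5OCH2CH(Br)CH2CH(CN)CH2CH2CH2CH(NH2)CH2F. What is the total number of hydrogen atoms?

Atom tally by fragment:
  C2H5OCH2 → C:3 H:7 O:1
  CH(Br) → C:1 H:1 Br:1
  CH2 → C:1 H:2
  CH(CN) → C:2 H:1 N:1
  CH2 → C:1 H:2
  CH2 → C:1 H:2
  CH2 → C:1 H:2
  CH(NH2) → C:1 H:3 N:1
  CH2F → C:1 H:2 F:1
Element totals:
  C: 12
  H: 22
  Br: 1
  F: 1
  N: 2
  O: 1

22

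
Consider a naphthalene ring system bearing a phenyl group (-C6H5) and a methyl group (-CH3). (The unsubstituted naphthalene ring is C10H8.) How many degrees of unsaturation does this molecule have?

11

Atom tally by fragment:
  naphthalene ring system core → C:10 H:8
  (− 2 ring H displaced by substituents)
  + C6H5 → C:6 H:5
  + CH3 → C:1 H:3
Element totals:
  C: 17
  H: 14
Molecular formula: C17H14.
DoU = (2C + 2 + N − H − X) / 2 = (2·17 + 2 + 0 − 14 − 0) / 2 = 11.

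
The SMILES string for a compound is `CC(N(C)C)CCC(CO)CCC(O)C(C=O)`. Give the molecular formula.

Atom tally by fragment:
  CH3 → C:1 H:3
  CH(N(CH3)2) → C:3 H:7 N:1
  CH2 → C:1 H:2
  CH2 → C:1 H:2
  CH(CH2OH) → C:2 H:4 O:1
  CH2 → C:1 H:2
  CH2 → C:1 H:2
  CH(OH) → C:1 H:2 O:1
  CH2CHO → C:2 H:3 O:1
Element totals:
  C: 13
  H: 27
  N: 1
  O: 3

C13H27NO3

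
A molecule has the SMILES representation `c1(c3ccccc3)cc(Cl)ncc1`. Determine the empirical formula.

C11H8ClN

Atom tally by fragment:
  pyridine ring core → C:5 H:5 N:1
  (− 2 ring H displaced by substituents)
  + C6H5 → C:6 H:5
  + Cl → Cl:1
Element totals:
  C: 11
  H: 8
  Cl: 1
  N: 1
Molecular formula: C11H8ClN.
gcd of subscripts (11, 1, 8, 1) = 1, so the empirical formula equals the molecular formula.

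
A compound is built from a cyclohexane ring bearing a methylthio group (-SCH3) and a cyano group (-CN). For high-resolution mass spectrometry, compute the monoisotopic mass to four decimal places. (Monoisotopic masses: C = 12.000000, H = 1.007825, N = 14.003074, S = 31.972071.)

155.0769

Atom tally by fragment:
  cyclohexane ring core → C:6 H:12
  (− 2 ring H displaced by substituents)
  + SCH3 → C:1 H:3 S:1
  + CN → C:1 N:1
Element totals:
  C: 8
  H: 13
  N: 1
  S: 1
Molecular formula: C8H13NS.
  M = 8(12.0) + 13(1.007825) + 14.003074 + 31.972071
    = 96.000000 + 13.101725 + 14.003074 + 31.972071 = 155.076870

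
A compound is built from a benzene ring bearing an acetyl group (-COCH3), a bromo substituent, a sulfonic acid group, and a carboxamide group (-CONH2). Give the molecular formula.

C9H8BrNO5S

Atom tally by fragment:
  benzene ring core → C:6 H:6
  (− 4 ring H displaced by substituents)
  + COCH3 → C:2 H:3 O:1
  + Br → Br:1
  + SO3H → S:1 O:3 H:1
  + CONH2 → C:1 H:2 O:1 N:1
Element totals:
  C: 9
  H: 8
  Br: 1
  N: 1
  O: 5
  S: 1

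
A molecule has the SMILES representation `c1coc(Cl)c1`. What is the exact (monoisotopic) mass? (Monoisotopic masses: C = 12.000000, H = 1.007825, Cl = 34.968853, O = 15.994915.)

101.9872

Atom tally by fragment:
  furan ring core → C:4 H:4 O:1
  (− 1 ring H displaced by substituents)
  + Cl → Cl:1
Element totals:
  C: 4
  H: 3
  Cl: 1
  O: 1
Molecular formula: C4H3ClO.
  M = 4(12.0) + 3(1.007825) + 34.968853 + 15.994915
    = 48.000000 + 3.023475 + 34.968853 + 15.994915 = 101.987243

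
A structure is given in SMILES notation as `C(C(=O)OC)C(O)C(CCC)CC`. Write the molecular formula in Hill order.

Atom tally by fragment:
  CH3OOCCH2 → C:3 H:5 O:2
  CH(OH) → C:1 H:2 O:1
  CH(CH2CH2CH3) → C:4 H:8
  CH2 → C:1 H:2
  CH3 → C:1 H:3
Element totals:
  C: 10
  H: 20
  O: 3

C10H20O3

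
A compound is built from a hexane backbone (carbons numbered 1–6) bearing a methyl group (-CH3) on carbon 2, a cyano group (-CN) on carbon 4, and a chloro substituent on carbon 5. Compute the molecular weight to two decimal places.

159.66 g/mol

Atom tally by fragment:
  CH3 → C:1 H:3
  CH(CH3) → C:2 H:4
  CH2 → C:1 H:2
  CH(CN) → C:2 H:1 N:1
  CH(Cl) → C:1 H:1 Cl:1
  CH3 → C:1 H:3
Element totals:
  C: 8
  H: 14
  Cl: 1
  N: 1
Molecular formula: C8H14ClN.
  M = 8(12.011) + 14(1.008) + 35.45 + 14.007
    = 96.088 + 14.112 + 35.450 + 14.007 = 159.657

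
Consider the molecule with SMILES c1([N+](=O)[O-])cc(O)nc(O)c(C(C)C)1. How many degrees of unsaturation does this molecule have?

5

Atom tally by fragment:
  pyridine ring core → C:5 H:5 N:1
  (− 4 ring H displaced by substituents)
  + NO2 → N:1 O:2
  + OH → O:1 H:1
  + OH → O:1 H:1
  + CH(CH3)2 → C:3 H:7
Element totals:
  C: 8
  H: 10
  N: 2
  O: 4
Molecular formula: C8H10N2O4.
DoU = (2C + 2 + N − H − X) / 2 = (2·8 + 2 + 2 − 10 − 0) / 2 = 5.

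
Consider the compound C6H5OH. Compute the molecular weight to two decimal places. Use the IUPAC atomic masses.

Element totals:
  C: 6
  H: 6
  O: 1
Molecular formula: C6H6O.
  M = 6(12.011) + 6(1.008) + 15.999
    = 72.066 + 6.048 + 15.999 = 94.113

94.11 g/mol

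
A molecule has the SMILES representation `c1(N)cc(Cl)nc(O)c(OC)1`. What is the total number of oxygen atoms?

2

Atom tally by fragment:
  pyridine ring core → C:5 H:5 N:1
  (− 4 ring H displaced by substituents)
  + NH2 → N:1 H:2
  + Cl → Cl:1
  + OH → O:1 H:1
  + OCH3 → C:1 H:3 O:1
Element totals:
  C: 6
  H: 7
  Cl: 1
  N: 2
  O: 2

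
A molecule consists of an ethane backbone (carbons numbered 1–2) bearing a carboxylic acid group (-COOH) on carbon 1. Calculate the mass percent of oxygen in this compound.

43.19%

Atom tally by fragment:
  HOOCCH2 → C:2 H:3 O:2
  CH3 → C:1 H:3
Element totals:
  C: 3
  H: 6
  O: 2
Molecular formula: C3H6O2.
Molar mass = 74.079 g/mol.
Mass from O: 2 × 15.999 = 31.998 g/mol.
%O = 31.998 / 74.079 × 100 = 43.19%.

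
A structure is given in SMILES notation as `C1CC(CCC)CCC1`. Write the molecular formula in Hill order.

C9H18

Atom tally by fragment:
  cyclohexane ring core → C:6 H:12
  (− 1 ring H displaced by substituents)
  + CH2CH2CH3 → C:3 H:7
Element totals:
  C: 9
  H: 18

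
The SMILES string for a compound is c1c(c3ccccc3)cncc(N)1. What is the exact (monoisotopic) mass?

Atom tally by fragment:
  pyridine ring core → C:5 H:5 N:1
  (− 2 ring H displaced by substituents)
  + C6H5 → C:6 H:5
  + NH2 → N:1 H:2
Element totals:
  C: 11
  H: 10
  N: 2
Molecular formula: C11H10N2.
  M = 11(12.0) + 10(1.007825) + 2(14.003074)
    = 132.000000 + 10.078250 + 28.006148 = 170.084398

170.0844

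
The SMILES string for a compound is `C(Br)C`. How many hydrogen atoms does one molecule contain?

Atom tally by fragment:
  BrCH2 → C:1 H:2 Br:1
  CH3 → C:1 H:3
Element totals:
  C: 2
  H: 5
  Br: 1

5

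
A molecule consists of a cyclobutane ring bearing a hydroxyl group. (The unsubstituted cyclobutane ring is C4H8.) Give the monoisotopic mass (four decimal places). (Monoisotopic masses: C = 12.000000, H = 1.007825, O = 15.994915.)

Atom tally by fragment:
  cyclobutane ring core → C:4 H:8
  (− 1 ring H displaced by substituents)
  + OH → O:1 H:1
Element totals:
  C: 4
  H: 8
  O: 1
Molecular formula: C4H8O.
  M = 4(12.0) + 8(1.007825) + 15.994915
    = 48.000000 + 8.062600 + 15.994915 = 72.057515

72.0575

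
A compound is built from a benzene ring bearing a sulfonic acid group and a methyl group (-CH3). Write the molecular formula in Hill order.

Atom tally by fragment:
  benzene ring core → C:6 H:6
  (− 2 ring H displaced by substituents)
  + SO3H → S:1 O:3 H:1
  + CH3 → C:1 H:3
Element totals:
  C: 7
  H: 8
  O: 3
  S: 1

C7H8O3S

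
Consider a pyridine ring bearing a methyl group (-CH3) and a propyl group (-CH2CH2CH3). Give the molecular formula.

C9H13N

Atom tally by fragment:
  pyridine ring core → C:5 H:5 N:1
  (− 2 ring H displaced by substituents)
  + CH3 → C:1 H:3
  + CH2CH2CH3 → C:3 H:7
Element totals:
  C: 9
  H: 13
  N: 1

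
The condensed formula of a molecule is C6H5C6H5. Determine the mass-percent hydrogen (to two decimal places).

Atom tally by fragment:
  benzene ring core → C:6 H:6
  (− 1 ring H displaced by substituents)
  + C6H5 → C:6 H:5
Element totals:
  C: 12
  H: 10
Molecular formula: C12H10.
Molar mass = 154.212 g/mol.
Mass from H: 10 × 1.008 = 10.080 g/mol.
%H = 10.080 / 154.212 × 100 = 6.54%.

6.54%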